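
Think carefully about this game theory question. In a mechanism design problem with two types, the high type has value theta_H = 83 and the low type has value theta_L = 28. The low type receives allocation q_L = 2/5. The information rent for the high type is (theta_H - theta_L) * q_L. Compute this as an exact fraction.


Step 1: theta_H - theta_L = 83 - 28 = 55
Step 2: Information rent = (theta_H - theta_L) * q_L
Step 3: = 55 * 2/5
Step 4: = 22

22


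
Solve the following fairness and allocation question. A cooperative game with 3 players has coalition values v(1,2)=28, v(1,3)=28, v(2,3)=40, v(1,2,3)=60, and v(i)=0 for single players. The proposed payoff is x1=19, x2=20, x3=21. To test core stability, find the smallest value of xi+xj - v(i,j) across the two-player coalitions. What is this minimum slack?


Step 1: Slack for coalition (1,2): x1+x2 - v12 = 39 - 28 = 11
Step 2: Slack for coalition (1,3): x1+x3 - v13 = 40 - 28 = 12
Step 3: Slack for coalition (2,3): x2+x3 - v23 = 41 - 40 = 1
Step 4: Minimum slack = min(11, 12, 1) = 1, attained by (2,3); no pair can gain by deviating, so the allocation is in the core

1


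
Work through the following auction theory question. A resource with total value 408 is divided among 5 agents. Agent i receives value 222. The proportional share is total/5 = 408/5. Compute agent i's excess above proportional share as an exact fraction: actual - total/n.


Step 1: Proportional share = 408/5
Step 2: Agent's actual allocation = 222
Step 3: Excess = 222 - 408/5 = 702/5

702/5


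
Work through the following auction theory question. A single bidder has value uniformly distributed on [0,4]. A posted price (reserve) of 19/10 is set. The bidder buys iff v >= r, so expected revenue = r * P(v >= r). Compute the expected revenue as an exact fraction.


Step 1: Posted price r = 19/10, value support [0,4]
Step 2: P(v >= r) = (4 - 19/10)/4 = 21/40
Step 3: Expected revenue = r * P(v >= r) = 19/10 * 21/40
Step 4: Revenue = 399/400

399/400


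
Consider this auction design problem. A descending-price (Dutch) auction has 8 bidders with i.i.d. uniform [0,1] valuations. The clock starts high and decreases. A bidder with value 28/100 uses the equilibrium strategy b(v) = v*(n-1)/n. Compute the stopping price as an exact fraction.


Step 1: Dutch auctions are strategically equivalent to first-price auctions
Step 2: The equilibrium bid is b(v) = v*(n-1)/n
Step 3: b = 7/25 * 7/8
Step 4: b = 49/200

49/200


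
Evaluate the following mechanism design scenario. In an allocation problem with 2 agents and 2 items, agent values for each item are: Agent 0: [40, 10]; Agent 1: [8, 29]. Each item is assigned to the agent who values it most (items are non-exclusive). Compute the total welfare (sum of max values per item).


Step 1: For each item, find the maximum value among all agents.
Step 2: Item 0 -> Agent 0 (value 40)
Step 3: Item 1 -> Agent 1 (value 29)
Step 4: Total welfare = 40 + 29 = 69

69


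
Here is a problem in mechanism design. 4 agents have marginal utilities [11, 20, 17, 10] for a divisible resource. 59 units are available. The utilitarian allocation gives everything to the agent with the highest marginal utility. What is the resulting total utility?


Step 1: The marginal utilities are [11, 20, 17, 10]
Step 2: The highest marginal utility is 20
Step 3: All 59 units go to that agent
Step 4: Total utility = 20 * 59 = 1180

1180


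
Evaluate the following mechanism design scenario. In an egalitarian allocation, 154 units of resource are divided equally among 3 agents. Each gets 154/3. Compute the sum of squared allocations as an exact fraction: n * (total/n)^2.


Step 1: Each agent's share = 154/3
Step 2: Square of each share = (154/3)^2 = 23716/9
Step 3: Sum of squares = 3 * 23716/9 = 23716/3

23716/3


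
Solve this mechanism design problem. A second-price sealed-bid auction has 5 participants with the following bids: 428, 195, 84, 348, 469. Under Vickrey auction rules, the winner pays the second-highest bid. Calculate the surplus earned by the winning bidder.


Step 1: Sort bids in descending order: 469, 428, 348, 195, 84
Step 2: The winning bid is the highest: 469
Step 3: The payment equals the second-highest bid: 428
Step 4: Surplus = winner's bid - payment = 469 - 428 = 41

41


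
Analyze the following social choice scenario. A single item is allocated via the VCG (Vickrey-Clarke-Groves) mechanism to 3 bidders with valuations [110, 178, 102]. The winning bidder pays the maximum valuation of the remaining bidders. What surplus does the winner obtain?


Step 1: The winner is the agent with the highest value: agent 1 with value 178
Step 2: Values of other agents: [110, 102]
Step 3: VCG payment = max of others' values = 110
Step 4: Surplus = 178 - 110 = 68

68


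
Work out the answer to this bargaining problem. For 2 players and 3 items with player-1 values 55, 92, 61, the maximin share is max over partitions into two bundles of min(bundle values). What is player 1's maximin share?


Step 1: Item values = 55, 92, 61
Step 2: Enumerate all 2-bundle partitions and take the smaller bundle:
  Partition 1: {55} vs {92,61} -> bundles 55, 153; min = 55
  Partition 2: {92} vs {55,61} -> bundles 92, 116; min = 92
  Partition 3: {61} vs {55,92} -> bundles 61, 147; min = 61
Step 3: MMS = max(55, 92, 61) = 92

92


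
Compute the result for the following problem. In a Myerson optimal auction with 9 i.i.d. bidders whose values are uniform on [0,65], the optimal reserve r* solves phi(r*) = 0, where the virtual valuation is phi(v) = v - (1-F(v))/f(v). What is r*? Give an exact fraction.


Step 1: For U[0,65], F(v) = v/65 and f(v) = 1/65
Step 2: phi(v) = v - (1 - v/65)/(1/65) = v - (65 - v) = 2v - 65
Step 3: Set phi(r*) = 0: 2r* - 65 = 0
Step 4: r* = 65/2 (the number of bidders n = 9 does not enter)

65/2


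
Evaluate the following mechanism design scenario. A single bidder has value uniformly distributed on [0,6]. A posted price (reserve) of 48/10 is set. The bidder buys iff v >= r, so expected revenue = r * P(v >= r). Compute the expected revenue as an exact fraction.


Step 1: Posted price r = 24/5, value support [0,6]
Step 2: P(v >= r) = (6 - 24/5)/6 = 1/5
Step 3: Expected revenue = r * P(v >= r) = 24/5 * 1/5
Step 4: Revenue = 24/25

24/25


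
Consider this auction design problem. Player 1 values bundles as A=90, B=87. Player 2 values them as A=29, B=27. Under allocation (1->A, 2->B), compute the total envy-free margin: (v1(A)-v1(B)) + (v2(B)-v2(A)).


Step 1: Player 1's margin = v1(A) - v1(B) = 90 - 87 = 3
Step 2: Player 2's margin = v2(B) - v2(A) = 27 - 29 = -2
Step 3: Total margin = 3 + -2 = 1

1


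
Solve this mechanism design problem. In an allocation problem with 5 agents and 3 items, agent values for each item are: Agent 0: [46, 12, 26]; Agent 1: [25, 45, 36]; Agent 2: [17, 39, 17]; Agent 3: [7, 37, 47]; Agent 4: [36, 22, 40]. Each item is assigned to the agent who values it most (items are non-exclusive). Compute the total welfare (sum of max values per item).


Step 1: For each item, find the maximum value among all agents.
Step 2: Item 0 -> Agent 0 (value 46)
Step 3: Item 1 -> Agent 1 (value 45)
Step 4: Item 2 -> Agent 3 (value 47)
Step 5: Total welfare = 46 + 45 + 47 = 138

138


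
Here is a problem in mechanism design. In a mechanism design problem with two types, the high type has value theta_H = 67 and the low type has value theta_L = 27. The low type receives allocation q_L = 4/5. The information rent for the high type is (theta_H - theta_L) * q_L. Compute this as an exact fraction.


Step 1: theta_H - theta_L = 67 - 27 = 40
Step 2: Information rent = (theta_H - theta_L) * q_L
Step 3: = 40 * 4/5
Step 4: = 32

32


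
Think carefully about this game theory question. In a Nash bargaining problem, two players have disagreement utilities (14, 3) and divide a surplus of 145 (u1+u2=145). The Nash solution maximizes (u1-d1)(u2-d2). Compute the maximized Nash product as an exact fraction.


Step 1: The Nash solution splits surplus symmetrically above the disagreement point
Step 2: u1 = (total + d1 - d2)/2 = (145 + 14 - 3)/2 = 78
Step 3: u2 = (total - d1 + d2)/2 = (145 - 14 + 3)/2 = 67
Step 4: Nash product = (78 - 14) * (67 - 3)
Step 5: = 64 * 64 = 4096

4096


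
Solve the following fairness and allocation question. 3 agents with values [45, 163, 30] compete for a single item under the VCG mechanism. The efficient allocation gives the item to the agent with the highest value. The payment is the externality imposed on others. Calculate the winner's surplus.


Step 1: The winner is the agent with the highest value: agent 1 with value 163
Step 2: Values of other agents: [45, 30]
Step 3: VCG payment = max of others' values = 45
Step 4: Surplus = 163 - 45 = 118

118


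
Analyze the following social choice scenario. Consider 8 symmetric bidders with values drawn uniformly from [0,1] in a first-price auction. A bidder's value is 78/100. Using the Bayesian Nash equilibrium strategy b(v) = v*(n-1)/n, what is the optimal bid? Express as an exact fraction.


Step 1: The symmetric BNE bidding function is b(v) = v * (n-1) / n
Step 2: Substitute v = 39/50 and n = 8
Step 3: b = 39/50 * 7/8
Step 4: b = 273/400

273/400


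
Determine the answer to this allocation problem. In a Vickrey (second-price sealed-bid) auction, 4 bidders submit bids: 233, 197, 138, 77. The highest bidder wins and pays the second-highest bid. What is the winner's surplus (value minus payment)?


Step 1: Sort bids in descending order: 233, 197, 138, 77
Step 2: The winning bid is the highest: 233
Step 3: The payment equals the second-highest bid: 197
Step 4: Surplus = winner's bid - payment = 233 - 197 = 36

36


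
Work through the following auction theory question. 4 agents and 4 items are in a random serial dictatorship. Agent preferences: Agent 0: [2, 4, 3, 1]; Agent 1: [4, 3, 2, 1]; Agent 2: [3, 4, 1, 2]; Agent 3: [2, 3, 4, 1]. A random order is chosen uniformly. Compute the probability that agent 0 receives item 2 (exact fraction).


Step 1: Agent 0 wants item 2
Step 2: There are 24 possible orderings of agents
Step 3: In 12 orderings, agent 0 gets item 2
Step 4: Probability = 12/24 = 1/2

1/2


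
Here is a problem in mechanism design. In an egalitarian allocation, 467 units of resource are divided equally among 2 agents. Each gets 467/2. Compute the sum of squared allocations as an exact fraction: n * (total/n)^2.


Step 1: Each agent's share = 467/2
Step 2: Square of each share = (467/2)^2 = 218089/4
Step 3: Sum of squares = 2 * 218089/4 = 218089/2

218089/2


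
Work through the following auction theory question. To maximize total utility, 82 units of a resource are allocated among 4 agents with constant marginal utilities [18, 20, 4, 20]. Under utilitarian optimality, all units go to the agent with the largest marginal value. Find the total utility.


Step 1: The marginal utilities are [18, 20, 4, 20]
Step 2: The highest marginal utility is 20
Step 3: All 82 units go to that agent
Step 4: Total utility = 20 * 82 = 1640

1640


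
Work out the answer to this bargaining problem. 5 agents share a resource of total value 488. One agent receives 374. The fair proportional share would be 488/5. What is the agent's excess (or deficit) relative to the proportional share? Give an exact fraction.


Step 1: Proportional share = 488/5
Step 2: Agent's actual allocation = 374
Step 3: Excess = 374 - 488/5 = 1382/5

1382/5


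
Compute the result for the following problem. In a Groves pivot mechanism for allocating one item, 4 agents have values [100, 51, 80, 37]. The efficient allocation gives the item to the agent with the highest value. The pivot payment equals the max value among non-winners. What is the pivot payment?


Step 1: The efficient winner is agent 0 with value 100
Step 2: Other agents' values: [51, 80, 37]
Step 3: Pivot payment = max(others) = 80
Step 4: The winner pays 80

80


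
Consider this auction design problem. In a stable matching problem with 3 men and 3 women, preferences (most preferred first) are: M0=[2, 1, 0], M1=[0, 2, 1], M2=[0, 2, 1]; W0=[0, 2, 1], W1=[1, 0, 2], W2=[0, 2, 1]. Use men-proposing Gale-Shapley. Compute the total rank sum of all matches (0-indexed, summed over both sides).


Step 1: Run Gale-Shapley (men propose, women hold best offer):
  M0 proposes to W2; she accepts
  M1 proposes to W0; she accepts
  M2 proposes to W0; she switches from M1
  M1 proposes to W2; rejected
  M1 proposes to W1; she accepts
Step 2: Final matching: W0-M2, W1-M1, W2-M0
Step 3: 0-indexed ranks (man's rank of his match, then woman's): 0 + 1 + 2 + 0 + 0 + 0
Step 4: Total rank sum = 3

3


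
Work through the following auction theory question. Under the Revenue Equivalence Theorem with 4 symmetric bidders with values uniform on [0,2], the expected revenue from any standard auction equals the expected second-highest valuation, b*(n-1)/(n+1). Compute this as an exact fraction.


Step 1: By Revenue Equivalence, expected revenue = b*(n-1)/(n+1)
Step 2: Substituting n = 4, b = 2
Step 3: Revenue = 2*(4-1)/(4+1) = 2*3/5
Step 4: Revenue = 6/5

6/5


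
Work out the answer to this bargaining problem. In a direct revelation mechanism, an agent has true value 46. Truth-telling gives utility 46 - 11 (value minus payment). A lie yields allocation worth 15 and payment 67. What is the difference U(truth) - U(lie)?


Step 1: U(truth) = value - payment = 46 - 11 = 35
Step 2: U(lie) = allocation - payment = 15 - 67 = -52
Step 3: IC gap = 35 - (-52) = 87

87


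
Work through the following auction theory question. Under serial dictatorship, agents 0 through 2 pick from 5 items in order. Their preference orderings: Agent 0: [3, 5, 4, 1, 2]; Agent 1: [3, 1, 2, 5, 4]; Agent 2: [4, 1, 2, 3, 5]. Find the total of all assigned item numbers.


Step 1: Agent 0 picks item 3
Step 2: Agent 1 picks item 1
Step 3: Agent 2 picks item 4
Step 4: Sum = 3 + 1 + 4 = 8

8


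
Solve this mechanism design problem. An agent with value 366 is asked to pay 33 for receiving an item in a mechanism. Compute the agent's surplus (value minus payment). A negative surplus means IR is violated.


Step 1: Surplus = value - payment = 366 - 33 = 333
Step 2: IR is satisfied (surplus >= 0)

333


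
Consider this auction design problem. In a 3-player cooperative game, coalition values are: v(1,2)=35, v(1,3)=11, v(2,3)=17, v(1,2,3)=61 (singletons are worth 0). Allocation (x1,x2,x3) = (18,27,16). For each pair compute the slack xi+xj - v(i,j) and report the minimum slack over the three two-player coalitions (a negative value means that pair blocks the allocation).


Step 1: Slack for coalition (1,2): x1+x2 - v12 = 45 - 35 = 10
Step 2: Slack for coalition (1,3): x1+x3 - v13 = 34 - 11 = 23
Step 3: Slack for coalition (2,3): x2+x3 - v23 = 43 - 17 = 26
Step 4: Minimum slack = min(10, 23, 26) = 10, attained by (1,2); no pair can gain by deviating, so the allocation is in the core

10


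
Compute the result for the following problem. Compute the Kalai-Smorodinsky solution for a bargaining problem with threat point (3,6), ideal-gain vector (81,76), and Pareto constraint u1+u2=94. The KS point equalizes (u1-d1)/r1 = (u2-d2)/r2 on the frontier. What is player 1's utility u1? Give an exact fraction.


Step 1: At the KS point, (u1-d1)/r1 = (u2-d2)/r2 = t and u1+u2 = 94
Step 2: u1 = d1 + r1*t and u2 = d2 + r2*t, so (d1 + r1*t) + (d2 + r2*t) = 94
Step 3: t = (94 - 3 - 6)/(81 + 76) = 85/157
Step 4: u1 = d1 + r1*t = 3 + 81 * 85/157 = 7356/157
Step 5: (Check: u2 = d2 + r2*t = 7402/157; u1+u2 = 7356/157 + 7402/157 = 94, on the frontier.)

7356/157


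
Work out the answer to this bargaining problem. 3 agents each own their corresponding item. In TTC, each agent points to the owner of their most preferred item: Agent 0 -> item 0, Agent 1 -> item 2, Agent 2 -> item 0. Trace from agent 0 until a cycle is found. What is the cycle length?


Step 1: Trace the pointer graph from agent 0: 0 -> 0
Step 2: A cycle is detected when we revisit agent 0
Step 3: The cycle is: 0 -> 0
Step 4: Cycle length = 1

1


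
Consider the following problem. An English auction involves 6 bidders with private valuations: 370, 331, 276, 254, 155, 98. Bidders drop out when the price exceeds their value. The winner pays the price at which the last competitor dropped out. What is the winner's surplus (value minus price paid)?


Step 1: Identify the highest value: 370
Step 2: Identify the second-highest value: 331
Step 3: The final price = second-highest value = 331
Step 4: Surplus = 370 - 331 = 39

39


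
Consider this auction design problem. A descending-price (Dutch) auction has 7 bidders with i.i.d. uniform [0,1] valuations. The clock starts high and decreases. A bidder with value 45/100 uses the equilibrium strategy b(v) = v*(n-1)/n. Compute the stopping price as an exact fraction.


Step 1: Dutch auctions are strategically equivalent to first-price auctions
Step 2: The equilibrium bid is b(v) = v*(n-1)/n
Step 3: b = 9/20 * 6/7
Step 4: b = 27/70

27/70


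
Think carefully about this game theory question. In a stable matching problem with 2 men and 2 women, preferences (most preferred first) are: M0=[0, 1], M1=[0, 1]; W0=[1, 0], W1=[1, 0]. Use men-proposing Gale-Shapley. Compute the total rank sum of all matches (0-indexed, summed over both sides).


Step 1: Run Gale-Shapley (men propose, women hold best offer):
  M0 proposes to W0; she accepts
  M1 proposes to W0; she switches from M0
  M0 proposes to W1; she accepts
Step 2: Final matching: W0-M1, W1-M0
Step 3: 0-indexed ranks (man's rank of his match, then woman's): 0 + 0 + 1 + 1
Step 4: Total rank sum = 2

2


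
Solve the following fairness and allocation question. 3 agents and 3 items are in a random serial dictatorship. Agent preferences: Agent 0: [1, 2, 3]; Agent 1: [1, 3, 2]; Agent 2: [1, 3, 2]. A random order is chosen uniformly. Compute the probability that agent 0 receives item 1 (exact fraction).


Step 1: Agent 0 wants item 1
Step 2: There are 6 possible orderings of agents
Step 3: In 2 orderings, agent 0 gets item 1
Step 4: Probability = 2/6 = 1/3

1/3


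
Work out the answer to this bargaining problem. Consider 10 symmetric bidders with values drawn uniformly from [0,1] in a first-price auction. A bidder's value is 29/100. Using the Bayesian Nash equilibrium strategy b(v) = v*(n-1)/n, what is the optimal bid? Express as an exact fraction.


Step 1: The symmetric BNE bidding function is b(v) = v * (n-1) / n
Step 2: Substitute v = 29/100 and n = 10
Step 3: b = 29/100 * 9/10
Step 4: b = 261/1000

261/1000


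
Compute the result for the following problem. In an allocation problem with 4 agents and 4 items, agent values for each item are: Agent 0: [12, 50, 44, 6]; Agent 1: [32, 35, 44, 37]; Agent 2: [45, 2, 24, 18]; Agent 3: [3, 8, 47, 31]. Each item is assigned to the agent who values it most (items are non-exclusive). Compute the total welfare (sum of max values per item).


Step 1: For each item, find the maximum value among all agents.
Step 2: Item 0 -> Agent 2 (value 45)
Step 3: Item 1 -> Agent 0 (value 50)
Step 4: Item 2 -> Agent 3 (value 47)
Step 5: Item 3 -> Agent 1 (value 37)
Step 6: Total welfare = 45 + 50 + 47 + 37 = 179

179


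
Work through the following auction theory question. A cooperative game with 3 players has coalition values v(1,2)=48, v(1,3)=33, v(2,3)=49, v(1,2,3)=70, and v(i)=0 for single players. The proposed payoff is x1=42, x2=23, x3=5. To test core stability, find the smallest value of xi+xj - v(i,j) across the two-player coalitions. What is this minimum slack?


Step 1: Slack for coalition (1,2): x1+x2 - v12 = 65 - 48 = 17
Step 2: Slack for coalition (1,3): x1+x3 - v13 = 47 - 33 = 14
Step 3: Slack for coalition (2,3): x2+x3 - v23 = 28 - 49 = -21
Step 4: Minimum slack = min(17, 14, -21) = -21, attained by (2,3); coalition (2,3) can block (slack < 0), so the allocation is not in the core

-21


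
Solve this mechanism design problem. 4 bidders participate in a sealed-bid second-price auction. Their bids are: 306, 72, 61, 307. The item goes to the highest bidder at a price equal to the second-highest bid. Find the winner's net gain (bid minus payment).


Step 1: Sort bids in descending order: 307, 306, 72, 61
Step 2: The winning bid is the highest: 307
Step 3: The payment equals the second-highest bid: 306
Step 4: Surplus = winner's bid - payment = 307 - 306 = 1

1


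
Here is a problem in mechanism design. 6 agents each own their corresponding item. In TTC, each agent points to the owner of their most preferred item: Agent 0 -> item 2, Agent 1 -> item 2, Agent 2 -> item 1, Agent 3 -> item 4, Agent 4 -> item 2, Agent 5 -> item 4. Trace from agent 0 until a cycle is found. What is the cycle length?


Step 1: Trace the pointer graph from agent 0: 0 -> 2 -> 1 -> 2
Step 2: A cycle is detected when we revisit agent 2
Step 3: The cycle is: 2 -> 1 -> 2
Step 4: Cycle length = 2

2


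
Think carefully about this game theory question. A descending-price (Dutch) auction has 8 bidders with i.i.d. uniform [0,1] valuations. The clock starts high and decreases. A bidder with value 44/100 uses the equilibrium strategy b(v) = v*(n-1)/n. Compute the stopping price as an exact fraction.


Step 1: Dutch auctions are strategically equivalent to first-price auctions
Step 2: The equilibrium bid is b(v) = v*(n-1)/n
Step 3: b = 11/25 * 7/8
Step 4: b = 77/200

77/200


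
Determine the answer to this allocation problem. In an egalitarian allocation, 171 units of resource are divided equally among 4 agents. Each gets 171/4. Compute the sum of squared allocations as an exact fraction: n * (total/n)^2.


Step 1: Each agent's share = 171/4
Step 2: Square of each share = (171/4)^2 = 29241/16
Step 3: Sum of squares = 4 * 29241/16 = 29241/4

29241/4


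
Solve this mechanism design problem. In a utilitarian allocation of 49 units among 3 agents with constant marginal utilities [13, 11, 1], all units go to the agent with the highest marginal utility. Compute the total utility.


Step 1: The marginal utilities are [13, 11, 1]
Step 2: The highest marginal utility is 13
Step 3: All 49 units go to that agent
Step 4: Total utility = 13 * 49 = 637

637


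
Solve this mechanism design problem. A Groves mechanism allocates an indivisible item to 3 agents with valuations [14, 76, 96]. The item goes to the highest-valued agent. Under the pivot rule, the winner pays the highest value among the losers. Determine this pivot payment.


Step 1: The efficient winner is agent 2 with value 96
Step 2: Other agents' values: [14, 76]
Step 3: Pivot payment = max(others) = 76
Step 4: The winner pays 76

76


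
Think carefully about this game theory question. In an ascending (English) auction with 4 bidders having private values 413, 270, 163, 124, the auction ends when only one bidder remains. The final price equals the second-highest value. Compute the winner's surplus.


Step 1: Identify the highest value: 413
Step 2: Identify the second-highest value: 270
Step 3: The final price = second-highest value = 270
Step 4: Surplus = 413 - 270 = 143

143


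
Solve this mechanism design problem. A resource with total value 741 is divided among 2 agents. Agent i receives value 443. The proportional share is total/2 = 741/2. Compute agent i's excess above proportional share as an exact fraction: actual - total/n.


Step 1: Proportional share = 741/2
Step 2: Agent's actual allocation = 443
Step 3: Excess = 443 - 741/2 = 145/2

145/2


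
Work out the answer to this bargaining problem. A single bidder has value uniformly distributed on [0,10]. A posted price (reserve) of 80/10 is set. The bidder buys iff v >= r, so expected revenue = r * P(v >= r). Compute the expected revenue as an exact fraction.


Step 1: Posted price r = 8, value support [0,10]
Step 2: P(v >= r) = (10 - 8)/10 = 1/5
Step 3: Expected revenue = r * P(v >= r) = 8 * 1/5
Step 4: Revenue = 8/5

8/5


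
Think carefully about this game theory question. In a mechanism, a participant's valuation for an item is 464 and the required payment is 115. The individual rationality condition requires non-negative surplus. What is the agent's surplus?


Step 1: Surplus = value - payment = 464 - 115 = 349
Step 2: IR is satisfied (surplus >= 0)

349


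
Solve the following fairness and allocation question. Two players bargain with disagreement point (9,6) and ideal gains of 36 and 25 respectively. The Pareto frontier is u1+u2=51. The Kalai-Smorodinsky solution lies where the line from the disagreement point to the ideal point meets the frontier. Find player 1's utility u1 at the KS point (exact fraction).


Step 1: At the KS point, (u1-d1)/r1 = (u2-d2)/r2 = t and u1+u2 = 51
Step 2: u1 = d1 + r1*t and u2 = d2 + r2*t, so (d1 + r1*t) + (d2 + r2*t) = 51
Step 3: t = (51 - 9 - 6)/(36 + 25) = 36/61
Step 4: u1 = d1 + r1*t = 9 + 36 * 36/61 = 1845/61
Step 5: (Check: u2 = d2 + r2*t = 1266/61; u1+u2 = 1845/61 + 1266/61 = 51, on the frontier.)

1845/61


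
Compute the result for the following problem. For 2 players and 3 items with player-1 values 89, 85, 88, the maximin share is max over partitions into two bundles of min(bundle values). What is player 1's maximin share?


Step 1: Item values = 89, 85, 88
Step 2: Enumerate all 2-bundle partitions and take the smaller bundle:
  Partition 1: {89} vs {85,88} -> bundles 89, 173; min = 89
  Partition 2: {85} vs {89,88} -> bundles 85, 177; min = 85
  Partition 3: {88} vs {89,85} -> bundles 88, 174; min = 88
Step 3: MMS = max(89, 85, 88) = 89

89


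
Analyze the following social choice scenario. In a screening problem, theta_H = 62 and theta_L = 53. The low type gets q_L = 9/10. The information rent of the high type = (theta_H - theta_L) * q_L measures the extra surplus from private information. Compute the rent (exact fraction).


Step 1: theta_H - theta_L = 62 - 53 = 9
Step 2: Information rent = (theta_H - theta_L) * q_L
Step 3: = 9 * 9/10
Step 4: = 81/10

81/10


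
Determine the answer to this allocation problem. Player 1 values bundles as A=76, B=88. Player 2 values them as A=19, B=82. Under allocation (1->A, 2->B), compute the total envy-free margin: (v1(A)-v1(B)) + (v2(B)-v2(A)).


Step 1: Player 1's margin = v1(A) - v1(B) = 76 - 88 = -12
Step 2: Player 2's margin = v2(B) - v2(A) = 82 - 19 = 63
Step 3: Total margin = -12 + 63 = 51

51


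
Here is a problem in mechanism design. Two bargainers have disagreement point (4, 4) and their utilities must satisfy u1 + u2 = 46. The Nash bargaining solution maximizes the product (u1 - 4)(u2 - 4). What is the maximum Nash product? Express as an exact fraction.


Step 1: The Nash solution splits surplus symmetrically above the disagreement point
Step 2: u1 = (total + d1 - d2)/2 = (46 + 4 - 4)/2 = 23
Step 3: u2 = (total - d1 + d2)/2 = (46 - 4 + 4)/2 = 23
Step 4: Nash product = (23 - 4) * (23 - 4)
Step 5: = 19 * 19 = 361

361


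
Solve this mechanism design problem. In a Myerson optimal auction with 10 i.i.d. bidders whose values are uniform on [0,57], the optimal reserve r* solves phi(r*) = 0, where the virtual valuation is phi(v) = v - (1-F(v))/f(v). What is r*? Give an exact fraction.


Step 1: For U[0,57], F(v) = v/57 and f(v) = 1/57
Step 2: phi(v) = v - (1 - v/57)/(1/57) = v - (57 - v) = 2v - 57
Step 3: Set phi(r*) = 0: 2r* - 57 = 0
Step 4: r* = 57/2 (the number of bidders n = 10 does not enter)

57/2


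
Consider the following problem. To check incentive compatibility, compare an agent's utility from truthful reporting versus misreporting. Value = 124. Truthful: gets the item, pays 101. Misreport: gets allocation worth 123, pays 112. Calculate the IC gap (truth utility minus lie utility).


Step 1: U(truth) = value - payment = 124 - 101 = 23
Step 2: U(lie) = allocation - payment = 123 - 112 = 11
Step 3: IC gap = 23 - 11 = 12

12


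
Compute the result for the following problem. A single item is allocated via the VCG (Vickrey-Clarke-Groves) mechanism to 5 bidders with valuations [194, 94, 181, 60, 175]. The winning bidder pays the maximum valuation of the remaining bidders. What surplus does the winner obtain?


Step 1: The winner is the agent with the highest value: agent 0 with value 194
Step 2: Values of other agents: [94, 181, 60, 175]
Step 3: VCG payment = max of others' values = 181
Step 4: Surplus = 194 - 181 = 13

13


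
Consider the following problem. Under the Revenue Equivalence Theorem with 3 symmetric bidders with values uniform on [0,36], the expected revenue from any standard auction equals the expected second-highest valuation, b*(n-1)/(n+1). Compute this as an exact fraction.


Step 1: By Revenue Equivalence, expected revenue = b*(n-1)/(n+1)
Step 2: Substituting n = 3, b = 36
Step 3: Revenue = 36*(3-1)/(3+1) = 36*2/4
Step 4: Revenue = 72/4 = 18

18


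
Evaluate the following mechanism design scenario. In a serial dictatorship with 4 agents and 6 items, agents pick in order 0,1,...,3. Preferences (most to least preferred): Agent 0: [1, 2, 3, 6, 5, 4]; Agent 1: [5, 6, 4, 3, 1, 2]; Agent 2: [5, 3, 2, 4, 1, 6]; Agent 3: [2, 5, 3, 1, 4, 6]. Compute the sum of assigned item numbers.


Step 1: Agent 0 picks item 1
Step 2: Agent 1 picks item 5
Step 3: Agent 2 picks item 3
Step 4: Agent 3 picks item 2
Step 5: Sum = 1 + 5 + 3 + 2 = 11

11


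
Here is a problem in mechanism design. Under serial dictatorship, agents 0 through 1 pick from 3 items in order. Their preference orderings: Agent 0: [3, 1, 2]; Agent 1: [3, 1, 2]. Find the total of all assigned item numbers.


Step 1: Agent 0 picks item 3
Step 2: Agent 1 picks item 1
Step 3: Sum = 3 + 1 = 4

4


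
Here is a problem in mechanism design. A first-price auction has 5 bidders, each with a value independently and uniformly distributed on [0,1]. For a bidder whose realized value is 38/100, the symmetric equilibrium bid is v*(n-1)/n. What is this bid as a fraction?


Step 1: The symmetric BNE bidding function is b(v) = v * (n-1) / n
Step 2: Substitute v = 19/50 and n = 5
Step 3: b = 19/50 * 4/5
Step 4: b = 38/125

38/125


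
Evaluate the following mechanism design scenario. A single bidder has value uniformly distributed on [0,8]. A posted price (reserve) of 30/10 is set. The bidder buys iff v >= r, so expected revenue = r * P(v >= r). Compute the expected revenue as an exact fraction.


Step 1: Posted price r = 3, value support [0,8]
Step 2: P(v >= r) = (8 - 3)/8 = 5/8
Step 3: Expected revenue = r * P(v >= r) = 3 * 5/8
Step 4: Revenue = 15/8

15/8


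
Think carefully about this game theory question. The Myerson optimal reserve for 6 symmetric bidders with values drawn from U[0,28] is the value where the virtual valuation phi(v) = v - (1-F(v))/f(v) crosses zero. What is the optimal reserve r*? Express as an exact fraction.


Step 1: For U[0,28], F(v) = v/28 and f(v) = 1/28
Step 2: phi(v) = v - (1 - v/28)/(1/28) = v - (28 - v) = 2v - 28
Step 3: Set phi(r*) = 0: 2r* - 28 = 0
Step 4: r* = 28/2 = 14 (the number of bidders n = 6 does not enter)

14


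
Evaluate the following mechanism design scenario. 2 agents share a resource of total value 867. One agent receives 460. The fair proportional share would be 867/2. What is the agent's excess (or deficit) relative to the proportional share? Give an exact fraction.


Step 1: Proportional share = 867/2
Step 2: Agent's actual allocation = 460
Step 3: Excess = 460 - 867/2 = 53/2

53/2


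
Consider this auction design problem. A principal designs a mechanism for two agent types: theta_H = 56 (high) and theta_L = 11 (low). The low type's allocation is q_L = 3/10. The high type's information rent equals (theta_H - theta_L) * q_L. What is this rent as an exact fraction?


Step 1: theta_H - theta_L = 56 - 11 = 45
Step 2: Information rent = (theta_H - theta_L) * q_L
Step 3: = 45 * 3/10
Step 4: = 27/2

27/2


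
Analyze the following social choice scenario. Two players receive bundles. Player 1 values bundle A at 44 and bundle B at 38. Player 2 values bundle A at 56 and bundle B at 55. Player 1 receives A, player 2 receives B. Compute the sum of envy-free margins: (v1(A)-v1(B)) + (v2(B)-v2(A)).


Step 1: Player 1's margin = v1(A) - v1(B) = 44 - 38 = 6
Step 2: Player 2's margin = v2(B) - v2(A) = 55 - 56 = -1
Step 3: Total margin = 6 + -1 = 5

5


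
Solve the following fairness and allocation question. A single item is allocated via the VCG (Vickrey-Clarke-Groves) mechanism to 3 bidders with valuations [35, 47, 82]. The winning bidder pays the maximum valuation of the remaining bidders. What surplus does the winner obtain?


Step 1: The winner is the agent with the highest value: agent 2 with value 82
Step 2: Values of other agents: [35, 47]
Step 3: VCG payment = max of others' values = 47
Step 4: Surplus = 82 - 47 = 35

35


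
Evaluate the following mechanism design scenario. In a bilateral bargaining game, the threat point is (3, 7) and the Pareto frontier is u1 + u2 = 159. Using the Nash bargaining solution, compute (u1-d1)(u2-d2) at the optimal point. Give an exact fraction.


Step 1: The Nash solution splits surplus symmetrically above the disagreement point
Step 2: u1 = (total + d1 - d2)/2 = (159 + 3 - 7)/2 = 155/2
Step 3: u2 = (total - d1 + d2)/2 = (159 - 3 + 7)/2 = 163/2
Step 4: Nash product = (155/2 - 3) * (163/2 - 7)
Step 5: = 149/2 * 149/2 = 22201/4

22201/4


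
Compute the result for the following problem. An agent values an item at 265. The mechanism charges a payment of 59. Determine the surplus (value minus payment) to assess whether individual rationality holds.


Step 1: Surplus = value - payment = 265 - 59 = 206
Step 2: IR is satisfied (surplus >= 0)

206


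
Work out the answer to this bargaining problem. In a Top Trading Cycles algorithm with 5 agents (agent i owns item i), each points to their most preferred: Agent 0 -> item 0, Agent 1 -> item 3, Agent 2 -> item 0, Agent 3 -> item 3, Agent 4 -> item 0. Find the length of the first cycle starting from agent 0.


Step 1: Trace the pointer graph from agent 0: 0 -> 0
Step 2: A cycle is detected when we revisit agent 0
Step 3: The cycle is: 0 -> 0
Step 4: Cycle length = 1

1


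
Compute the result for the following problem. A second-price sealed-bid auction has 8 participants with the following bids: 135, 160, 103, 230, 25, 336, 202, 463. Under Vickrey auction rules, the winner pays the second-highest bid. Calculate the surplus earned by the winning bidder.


Step 1: Sort bids in descending order: 463, 336, 230, 202, 160, 135, 103, 25
Step 2: The winning bid is the highest: 463
Step 3: The payment equals the second-highest bid: 336
Step 4: Surplus = winner's bid - payment = 463 - 336 = 127

127


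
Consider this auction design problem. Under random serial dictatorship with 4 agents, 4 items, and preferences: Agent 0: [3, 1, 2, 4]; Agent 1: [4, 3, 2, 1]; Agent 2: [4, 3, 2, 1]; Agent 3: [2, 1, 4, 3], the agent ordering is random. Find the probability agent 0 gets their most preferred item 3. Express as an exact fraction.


Step 1: Agent 0 wants item 3
Step 2: There are 24 possible orderings of agents
Step 3: In 16 orderings, agent 0 gets item 3
Step 4: Probability = 16/24 = 2/3

2/3


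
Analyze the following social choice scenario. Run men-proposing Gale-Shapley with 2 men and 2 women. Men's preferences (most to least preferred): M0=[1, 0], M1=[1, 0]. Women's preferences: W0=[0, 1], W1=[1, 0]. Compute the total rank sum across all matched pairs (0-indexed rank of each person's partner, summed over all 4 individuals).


Step 1: Run Gale-Shapley (men propose, women hold best offer):
  M0 proposes to W1; she accepts
  M1 proposes to W1; she switches from M0
  M0 proposes to W0; she accepts
Step 2: Final matching: W0-M0, W1-M1
Step 3: 0-indexed ranks (man's rank of his match, then woman's): 1 + 0 + 0 + 0
Step 4: Total rank sum = 1

1


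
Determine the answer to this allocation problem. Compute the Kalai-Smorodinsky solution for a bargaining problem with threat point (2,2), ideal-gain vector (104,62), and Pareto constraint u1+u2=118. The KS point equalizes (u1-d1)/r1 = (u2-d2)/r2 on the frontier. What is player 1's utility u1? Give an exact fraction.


Step 1: At the KS point, (u1-d1)/r1 = (u2-d2)/r2 = t and u1+u2 = 118
Step 2: u1 = d1 + r1*t and u2 = d2 + r2*t, so (d1 + r1*t) + (d2 + r2*t) = 118
Step 3: t = (118 - 2 - 2)/(104 + 62) = 114/166 = 57/83
Step 4: u1 = d1 + r1*t = 2 + 104 * 57/83 = 6094/83
Step 5: (Check: u2 = d2 + r2*t = 3700/83; u1+u2 = 6094/83 + 3700/83 = 118, on the frontier.)

6094/83


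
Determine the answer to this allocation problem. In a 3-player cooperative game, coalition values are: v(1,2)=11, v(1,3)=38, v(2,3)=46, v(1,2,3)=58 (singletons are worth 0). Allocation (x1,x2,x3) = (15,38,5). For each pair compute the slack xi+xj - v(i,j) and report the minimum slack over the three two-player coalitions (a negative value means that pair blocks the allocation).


Step 1: Slack for coalition (1,2): x1+x2 - v12 = 53 - 11 = 42
Step 2: Slack for coalition (1,3): x1+x3 - v13 = 20 - 38 = -18
Step 3: Slack for coalition (2,3): x2+x3 - v23 = 43 - 46 = -3
Step 4: Minimum slack = min(42, -18, -3) = -18, attained by (1,3); coalition (1,3) can block (slack < 0), so the allocation is not in the core

-18


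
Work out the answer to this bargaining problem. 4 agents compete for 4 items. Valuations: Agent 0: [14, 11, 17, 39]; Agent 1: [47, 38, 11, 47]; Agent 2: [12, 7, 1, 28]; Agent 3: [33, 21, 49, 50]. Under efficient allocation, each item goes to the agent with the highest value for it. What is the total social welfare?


Step 1: For each item, find the maximum value among all agents.
Step 2: Item 0 -> Agent 1 (value 47)
Step 3: Item 1 -> Agent 1 (value 38)
Step 4: Item 2 -> Agent 3 (value 49)
Step 5: Item 3 -> Agent 3 (value 50)
Step 6: Total welfare = 47 + 38 + 49 + 50 = 184

184


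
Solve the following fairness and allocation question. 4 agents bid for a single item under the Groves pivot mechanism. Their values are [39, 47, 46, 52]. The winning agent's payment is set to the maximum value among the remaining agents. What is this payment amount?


Step 1: The efficient winner is agent 3 with value 52
Step 2: Other agents' values: [39, 47, 46]
Step 3: Pivot payment = max(others) = 47
Step 4: The winner pays 47

47


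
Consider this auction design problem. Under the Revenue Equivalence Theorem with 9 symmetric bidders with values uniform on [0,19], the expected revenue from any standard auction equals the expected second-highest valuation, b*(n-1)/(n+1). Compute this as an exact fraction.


Step 1: By Revenue Equivalence, expected revenue = b*(n-1)/(n+1)
Step 2: Substituting n = 9, b = 19
Step 3: Revenue = 19*(9-1)/(9+1) = 19*8/10
Step 4: Revenue = 152/10 = 76/5

76/5


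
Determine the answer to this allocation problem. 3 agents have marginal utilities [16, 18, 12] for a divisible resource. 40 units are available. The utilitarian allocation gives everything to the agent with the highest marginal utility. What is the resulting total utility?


Step 1: The marginal utilities are [16, 18, 12]
Step 2: The highest marginal utility is 18
Step 3: All 40 units go to that agent
Step 4: Total utility = 18 * 40 = 720

720


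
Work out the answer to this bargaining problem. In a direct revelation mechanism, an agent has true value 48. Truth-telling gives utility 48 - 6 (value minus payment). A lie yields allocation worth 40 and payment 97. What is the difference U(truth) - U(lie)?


Step 1: U(truth) = value - payment = 48 - 6 = 42
Step 2: U(lie) = allocation - payment = 40 - 97 = -57
Step 3: IC gap = 42 - (-57) = 99

99


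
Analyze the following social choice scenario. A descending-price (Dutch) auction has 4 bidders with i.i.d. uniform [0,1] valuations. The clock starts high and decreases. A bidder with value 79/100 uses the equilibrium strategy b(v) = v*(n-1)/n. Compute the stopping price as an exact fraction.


Step 1: Dutch auctions are strategically equivalent to first-price auctions
Step 2: The equilibrium bid is b(v) = v*(n-1)/n
Step 3: b = 79/100 * 3/4
Step 4: b = 237/400

237/400


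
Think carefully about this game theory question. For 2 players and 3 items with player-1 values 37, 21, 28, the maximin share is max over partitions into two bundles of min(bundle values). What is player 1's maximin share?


Step 1: Item values = 37, 21, 28
Step 2: Enumerate all 2-bundle partitions and take the smaller bundle:
  Partition 1: {37} vs {21,28} -> bundles 37, 49; min = 37
  Partition 2: {21} vs {37,28} -> bundles 21, 65; min = 21
  Partition 3: {28} vs {37,21} -> bundles 28, 58; min = 28
Step 3: MMS = max(37, 21, 28) = 37

37
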